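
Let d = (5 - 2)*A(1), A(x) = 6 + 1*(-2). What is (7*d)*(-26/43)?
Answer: -2184/43 ≈ -50.791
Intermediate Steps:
A(x) = 4 (A(x) = 6 - 2 = 4)
d = 12 (d = (5 - 2)*4 = 3*4 = 12)
(7*d)*(-26/43) = (7*12)*(-26/43) = 84*(-26*1/43) = 84*(-26/43) = -2184/43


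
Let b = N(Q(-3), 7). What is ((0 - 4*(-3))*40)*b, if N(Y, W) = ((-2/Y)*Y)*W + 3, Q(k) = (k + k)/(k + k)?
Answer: -5280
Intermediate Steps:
Q(k) = 1 (Q(k) = (2*k)/((2*k)) = (2*k)*(1/(2*k)) = 1)
N(Y, W) = 3 - 2*W (N(Y, W) = -2*W + 3 = 3 - 2*W)
b = -11 (b = 3 - 2*7 = 3 - 14 = -11)
((0 - 4*(-3))*40)*b = ((0 - 4*(-3))*40)*(-11) = ((0 + 12)*40)*(-11) = (12*40)*(-11) = 480*(-11) = -5280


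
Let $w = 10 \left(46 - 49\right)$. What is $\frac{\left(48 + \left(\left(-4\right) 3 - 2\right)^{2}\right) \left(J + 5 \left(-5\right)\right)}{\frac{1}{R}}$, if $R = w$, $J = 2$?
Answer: $168360$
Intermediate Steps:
$w = -30$ ($w = 10 \left(-3\right) = -30$)
$R = -30$
$\frac{\left(48 + \left(\left(-4\right) 3 - 2\right)^{2}\right) \left(J + 5 \left(-5\right)\right)}{\frac{1}{R}} = \frac{\left(48 + \left(\left(-4\right) 3 - 2\right)^{2}\right) \left(2 + 5 \left(-5\right)\right)}{\frac{1}{-30}} = \frac{\left(48 + \left(-12 - 2\right)^{2}\right) \left(2 - 25\right)}{- \frac{1}{30}} = \left(48 + \left(-14\right)^{2}\right) \left(-23\right) \left(-30\right) = \left(48 + 196\right) \left(-23\right) \left(-30\right) = 244 \left(-23\right) \left(-30\right) = \left(-5612\right) \left(-30\right) = 168360$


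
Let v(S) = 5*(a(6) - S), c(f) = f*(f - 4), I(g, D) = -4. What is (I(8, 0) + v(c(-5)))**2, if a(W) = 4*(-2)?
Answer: 72361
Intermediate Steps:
a(W) = -8
c(f) = f*(-4 + f)
v(S) = -40 - 5*S (v(S) = 5*(-8 - S) = -40 - 5*S)
(I(8, 0) + v(c(-5)))**2 = (-4 + (-40 - (-25)*(-4 - 5)))**2 = (-4 + (-40 - (-25)*(-9)))**2 = (-4 + (-40 - 5*45))**2 = (-4 + (-40 - 225))**2 = (-4 - 265)**2 = (-269)**2 = 72361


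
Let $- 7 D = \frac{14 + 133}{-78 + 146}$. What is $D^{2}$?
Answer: $\frac{441}{4624} \approx 0.095372$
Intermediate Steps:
$D = - \frac{21}{68}$ ($D = - \frac{\left(14 + 133\right) \frac{1}{-78 + 146}}{7} = - \frac{147 \cdot \frac{1}{68}}{7} = \left(- \frac{1}{7}\right) \frac{147}{68} = - \frac{21}{68} \approx -0.30882$)
$D^{2} = \left(- \frac{21}{68}\right)^{2} = \frac{441}{4624}$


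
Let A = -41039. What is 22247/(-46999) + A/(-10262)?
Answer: 1700493247/482303738 ≈ 3.5258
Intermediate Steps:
22247/(-46999) + A/(-10262) = 22247/(-46999) - 41039/(-10262) = 22247*(-1/46999) - 41039*(-1/10262) = -22247/46999 + 41039/10262 = 1700493247/482303738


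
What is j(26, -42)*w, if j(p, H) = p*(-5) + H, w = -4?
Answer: 688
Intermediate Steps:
j(p, H) = H - 5*p (j(p, H) = -5*p + H = H - 5*p)
j(26, -42)*w = (-42 - 5*26)*(-4) = (-42 - 130)*(-4) = -172*(-4) = 688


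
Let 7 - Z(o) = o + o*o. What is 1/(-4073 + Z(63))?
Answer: -1/8098 ≈ -0.00012349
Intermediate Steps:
Z(o) = 7 - o - o**2 (Z(o) = 7 - (o + o*o) = 7 - (o + o**2) = 7 + (-o - o**2) = 7 - o - o**2)
1/(-4073 + Z(63)) = 1/(-4073 + (7 - 1*63 - 1*63**2)) = 1/(-4073 + (7 - 63 - 1*3969)) = 1/(-4073 + (7 - 63 - 3969)) = 1/(-4073 - 4025) = 1/(-8098) = -1/8098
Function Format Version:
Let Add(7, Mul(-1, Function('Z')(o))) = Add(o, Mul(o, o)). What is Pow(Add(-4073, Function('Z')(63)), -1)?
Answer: Rational(-1, 8098) ≈ -0.00012349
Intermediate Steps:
Function('Z')(o) = Add(7, Mul(-1, o), Mul(-1, Pow(o, 2))) (Function('Z')(o) = Add(7, Mul(-1, Add(o, Mul(o, o)))) = Add(7, Mul(-1, Add(o, Pow(o, 2)))) = Add(7, Add(Mul(-1, o), Mul(-1, Pow(o, 2)))) = Add(7, Mul(-1, o), Mul(-1, Pow(o, 2))))
Pow(Add(-4073, Function('Z')(63)), -1) = Pow(Add(-4073, Add(7, Mul(-1, 63), Mul(-1, Pow(63, 2)))), -1) = Pow(Add(-4073, Add(7, -63, Mul(-1, 3969))), -1) = Pow(Add(-4073, Add(7, -63, -3969)), -1) = Pow(Add(-4073, -4025), -1) = Pow(-8098, -1) = Rational(-1, 8098)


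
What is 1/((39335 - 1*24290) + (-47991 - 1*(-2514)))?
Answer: -1/30432 ≈ -3.2860e-5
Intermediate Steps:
1/((39335 - 1*24290) + (-47991 - 1*(-2514))) = 1/((39335 - 24290) + (-47991 + 2514)) = 1/(15045 - 45477) = 1/(-30432) = -1/30432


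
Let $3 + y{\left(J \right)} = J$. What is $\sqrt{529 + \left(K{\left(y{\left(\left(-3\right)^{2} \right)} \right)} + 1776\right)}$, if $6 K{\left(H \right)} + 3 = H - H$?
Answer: $\frac{\sqrt{9218}}{2} \approx 48.005$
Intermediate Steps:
$y{\left(J \right)} = -3 + J$
$K{\left(H \right)} = - \frac{1}{2}$ ($K{\left(H \right)} = - \frac{1}{2} + \frac{H - H}{6} = - \frac{1}{2} + \frac{1}{6} \cdot 0 = - \frac{1}{2} + 0 = - \frac{1}{2}$)
$\sqrt{529 + \left(K{\left(y{\left(\left(-3\right)^{2} \right)} \right)} + 1776\right)} = \sqrt{529 + \left(- \frac{1}{2} + 1776\right)} = \sqrt{529 + \frac{3551}{2}} = \sqrt{\frac{4609}{2}} = \frac{\sqrt{9218}}{2}$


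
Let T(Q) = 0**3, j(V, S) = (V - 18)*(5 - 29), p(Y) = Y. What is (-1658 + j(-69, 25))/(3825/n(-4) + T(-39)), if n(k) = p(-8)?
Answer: -688/765 ≈ -0.89935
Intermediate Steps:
n(k) = -8
j(V, S) = 432 - 24*V (j(V, S) = (-18 + V)*(-24) = 432 - 24*V)
T(Q) = 0
(-1658 + j(-69, 25))/(3825/n(-4) + T(-39)) = (-1658 + (432 - 24*(-69)))/(3825/(-8) + 0) = (-1658 + (432 + 1656))/(3825*(-1/8) + 0) = (-1658 + 2088)/(-3825/8 + 0) = 430/(-3825/8) = 430*(-8/3825) = -688/765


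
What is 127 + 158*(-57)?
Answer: -8879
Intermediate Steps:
127 + 158*(-57) = 127 - 9006 = -8879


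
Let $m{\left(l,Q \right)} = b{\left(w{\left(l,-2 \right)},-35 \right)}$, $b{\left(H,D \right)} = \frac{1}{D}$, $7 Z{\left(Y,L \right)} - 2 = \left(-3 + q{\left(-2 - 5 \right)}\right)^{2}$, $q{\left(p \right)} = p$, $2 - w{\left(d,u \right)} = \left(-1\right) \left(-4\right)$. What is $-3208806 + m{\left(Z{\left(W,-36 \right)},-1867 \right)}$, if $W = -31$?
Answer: $- \frac{112308211}{35} \approx -3.2088 \cdot 10^{6}$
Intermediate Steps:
$w{\left(d,u \right)} = -2$ ($w{\left(d,u \right)} = 2 - \left(-1\right) \left(-4\right) = 2 - 4 = -2$)
$Z{\left(Y,L \right)} = \frac{102}{7}$ ($Z{\left(Y,L \right)} = \frac{2}{7} + \frac{\left(-3 - 7\right)^{2}}{7} = \frac{2}{7} + \frac{\left(-10\right)^{2}}{7} = \frac{2}{7} + \frac{1}{7} \cdot 100 = \frac{2}{7} + \frac{100}{7} = \frac{102}{7}$)
$m{\left(l,Q \right)} = - \frac{1}{35}$ ($m{\left(l,Q \right)} = \frac{1}{-35} = - \frac{1}{35}$)
$-3208806 + m{\left(Z{\left(W,-36 \right)},-1867 \right)} = -3208806 - \frac{1}{35} = - \frac{112308211}{35}$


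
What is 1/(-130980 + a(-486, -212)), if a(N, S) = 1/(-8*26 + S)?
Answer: -420/55011601 ≈ -7.6347e-6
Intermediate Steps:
a(N, S) = 1/(-208 + S)
1/(-130980 + a(-486, -212)) = 1/(-130980 + 1/(-208 - 212)) = 1/(-130980 + 1/(-420)) = 1/(-130980 - 1/420) = 1/(-55011601/420) = -420/55011601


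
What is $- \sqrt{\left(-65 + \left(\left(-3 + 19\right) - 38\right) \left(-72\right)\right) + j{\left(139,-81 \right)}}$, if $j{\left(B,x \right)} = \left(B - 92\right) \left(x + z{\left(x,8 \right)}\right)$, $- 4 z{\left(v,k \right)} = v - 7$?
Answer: $- i \sqrt{1254} \approx - 35.412 i$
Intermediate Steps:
$z{\left(v,k \right)} = \frac{7}{4} - \frac{v}{4}$ ($z{\left(v,k \right)} = - \frac{v - 7}{4} = - \frac{-7 + v}{4} = \frac{7}{4} - \frac{v}{4}$)
$j{\left(B,x \right)} = \left(-92 + B\right) \left(\frac{7}{4} + \frac{3 x}{4}\right)$ ($j{\left(B,x \right)} = \left(B - 92\right) \left(x - \left(- \frac{7}{4} + \frac{x}{4}\right)\right) = \left(-92 + B\right) \left(\frac{7}{4} + \frac{3 x}{4}\right)$)
$- \sqrt{\left(-65 + \left(\left(-3 + 19\right) - 38\right) \left(-72\right)\right) + j{\left(139,-81 \right)}} = - \sqrt{\left(-65 + \left(\left(-3 + 19\right) - 38\right) \left(-72\right)\right) + \left(-161 - -5589 + \frac{7}{4} \cdot 139 + \frac{3}{4} \cdot 139 \left(-81\right)\right)} = - \sqrt{\left(-65 + \left(16 - 38\right) \left(-72\right)\right) + \left(-161 + 5589 + \frac{973}{4} - \frac{33777}{4}\right)} = - \sqrt{\left(-65 - -1584\right) - 2773} = - \sqrt{\left(-65 + 1584\right) - 2773} = - \sqrt{1519 - 2773} = - \sqrt{-1254} = - i \sqrt{1254}$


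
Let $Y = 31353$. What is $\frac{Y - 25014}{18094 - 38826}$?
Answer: $- \frac{6339}{20732} \approx -0.30576$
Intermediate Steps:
$\frac{Y - 25014}{18094 - 38826} = \frac{31353 - 25014}{18094 - 38826} = \frac{6339}{-20732} = 6339 \left(- \frac{1}{20732}\right) = - \frac{6339}{20732}$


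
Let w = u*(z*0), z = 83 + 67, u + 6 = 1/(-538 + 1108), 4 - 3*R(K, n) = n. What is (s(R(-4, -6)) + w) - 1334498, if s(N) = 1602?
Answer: -1332896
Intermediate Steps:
R(K, n) = 4/3 - n/3
u = -3419/570 (u = -6 + 1/(-538 + 1108) = -6 + 1/570 = -3419/570 ≈ -5.9982)
z = 150
w = 0 (w = -17095*0/19 = -3419/570*0 = 0)
(s(R(-4, -6)) + w) - 1334498 = (1602 + 0) - 1334498 = 1602 - 1334498 = -1332896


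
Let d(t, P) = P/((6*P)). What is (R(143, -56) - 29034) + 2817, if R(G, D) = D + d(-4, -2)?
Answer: -157637/6 ≈ -26273.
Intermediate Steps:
d(t, P) = ⅙ (d(t, P) = P*(1/(6*P)) = ⅙)
R(G, D) = ⅙ + D (R(G, D) = D + ⅙ = ⅙ + D)
(R(143, -56) - 29034) + 2817 = ((⅙ - 56) - 29034) + 2817 = (-335/6 - 29034) + 2817 = -174539/6 + 2817 = -157637/6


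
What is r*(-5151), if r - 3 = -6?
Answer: 15453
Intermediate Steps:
r = -3 (r = 3 - 6 = -3)
r*(-5151) = -3*(-5151) = 15453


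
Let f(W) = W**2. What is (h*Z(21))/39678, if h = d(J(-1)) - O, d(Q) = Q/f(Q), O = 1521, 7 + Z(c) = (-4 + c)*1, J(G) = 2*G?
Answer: -895/2334 ≈ -0.38346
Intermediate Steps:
Z(c) = -11 + c (Z(c) = -7 + (-4 + c)*1 = -7 + (-4 + c) = -11 + c)
d(Q) = 1/Q (d(Q) = Q/(Q**2) = Q/Q**2 = 1/Q)
h = -3043/2 (h = 1/(2*(-1)) - 1*1521 = 1/(-2) - 1521 = -1/2 - 1521 = -3043/2 ≈ -1521.5)
(h*Z(21))/39678 = -3043*(-11 + 21)/2/39678 = -3043/2*10*(1/39678) = -15215*1/39678 = -895/2334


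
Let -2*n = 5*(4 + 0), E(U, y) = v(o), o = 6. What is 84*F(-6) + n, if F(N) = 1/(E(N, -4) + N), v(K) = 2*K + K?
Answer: -3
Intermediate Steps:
v(K) = 3*K
E(U, y) = 18 (E(U, y) = 3*6 = 18)
n = -10 (n = -5*(4 + 0)/2 = -5*4/2 = -1/2*20 = -10)
F(N) = 1/(18 + N)
84*F(-6) + n = 84/(18 - 6) - 10 = 84/12 - 10 = 84*(1/12) - 10 = 7 - 10 = -3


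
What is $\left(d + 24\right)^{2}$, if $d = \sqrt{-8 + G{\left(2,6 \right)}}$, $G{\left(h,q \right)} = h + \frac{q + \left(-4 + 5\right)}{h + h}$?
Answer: $\frac{\left(48 + i \sqrt{17}\right)^{2}}{4} \approx 571.75 + 98.955 i$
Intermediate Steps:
$G{\left(h,q \right)} = h + \frac{1 + q}{2 h}$ ($G{\left(h,q \right)} = h + \frac{q + 1}{2 h} = h + \left(1 + q\right) \frac{1}{2 h} = h + \frac{1 + q}{2 h}$)
$d = \frac{i \sqrt{17}}{2}$ ($d = \sqrt{-8 + \frac{1 + 6 + 2 \cdot 2^{2}}{2 \cdot 2}} = \sqrt{-8 + \frac{1}{2} \cdot \frac{1}{2} \left(1 + 6 + 2 \cdot 4\right)} = \sqrt{-8 + \frac{1}{2} \cdot \frac{1}{2} \left(1 + 6 + 8\right)} = \sqrt{-8 + \frac{1}{2} \cdot \frac{1}{2} \cdot 15} = \sqrt{-8 + \frac{15}{4}} = \sqrt{- \frac{17}{4}} = \frac{i \sqrt{17}}{2} \approx 2.0616 i$)
$\left(d + 24\right)^{2} = \left(\frac{i \sqrt{17}}{2} + 24\right)^{2} = \left(24 + \frac{i \sqrt{17}}{2}\right)^{2}$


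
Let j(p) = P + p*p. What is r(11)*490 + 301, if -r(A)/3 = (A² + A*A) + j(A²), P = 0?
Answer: -21877709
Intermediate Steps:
j(p) = p² (j(p) = 0 + p*p = 0 + p² = p²)
r(A) = -6*A² - 3*A⁴ (r(A) = -3*((A² + A*A) + (A²)²) = -3*((A² + A²) + A⁴) = -3*(2*A² + A⁴) = -3*(A⁴ + 2*A²) = -6*A² - 3*A⁴)
r(11)*490 + 301 = (3*11²*(-2 - 1*11²))*490 + 301 = (3*121*(-2 - 1*121))*490 + 301 = (3*121*(-2 - 121))*490 + 301 = (3*121*(-123))*490 + 301 = -44649*490 + 301 = -21878010 + 301 = -21877709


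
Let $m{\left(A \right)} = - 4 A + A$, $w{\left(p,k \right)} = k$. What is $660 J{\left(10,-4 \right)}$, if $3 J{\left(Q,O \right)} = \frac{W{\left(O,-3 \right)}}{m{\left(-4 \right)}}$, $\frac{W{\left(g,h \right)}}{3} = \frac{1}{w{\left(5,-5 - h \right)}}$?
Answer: $- \frac{55}{2} \approx -27.5$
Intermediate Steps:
$W{\left(g,h \right)} = \frac{3}{-5 - h}$
$m{\left(A \right)} = - 3 A$
$J{\left(Q,O \right)} = - \frac{1}{24}$ ($J{\left(Q,O \right)} = \frac{- \frac{3}{5 - 3} \frac{1}{\left(-3\right) \left(-4\right)}}{3} = \frac{- \frac{3}{2} \cdot \frac{1}{12}}{3} = \frac{\left(-3\right) \frac{1}{2} \cdot \frac{1}{12}}{3} = \frac{\left(- \frac{3}{2}\right) \frac{1}{12}}{3} = \frac{1}{3} \left(- \frac{1}{8}\right) = - \frac{1}{24}$)
$660 J{\left(10,-4 \right)} = 660 \left(- \frac{1}{24}\right) = - \frac{55}{2}$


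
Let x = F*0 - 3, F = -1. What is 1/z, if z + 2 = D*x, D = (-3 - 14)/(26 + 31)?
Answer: -19/21 ≈ -0.90476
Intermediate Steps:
x = -3 (x = -1*0 - 3 = 0 - 3 = -3)
D = -17/57 ≈ -0.29825
z = -21/19 (z = -2 - 17/57*(-3) = -2 + 17/19 = -21/19 ≈ -1.1053)
1/z = 1/(-21/19) = -19/21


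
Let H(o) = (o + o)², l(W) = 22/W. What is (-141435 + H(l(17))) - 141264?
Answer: -81698075/289 ≈ -2.8269e+5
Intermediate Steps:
H(o) = 4*o² (H(o) = (2*o)² = 4*o²)
(-141435 + H(l(17))) - 141264 = (-141435 + 4*(22/17)²) - 141264 = (-141435 + 4*(484/289)) - 141264 = (-141435 + 1936/289) - 141264 = -40872779/289 - 141264 = -81698075/289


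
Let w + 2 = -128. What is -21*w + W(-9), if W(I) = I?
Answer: 2721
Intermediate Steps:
w = -130 (w = -2 - 128 = -130)
-21*w + W(-9) = -21*(-130) - 9 = 2730 - 9 = 2721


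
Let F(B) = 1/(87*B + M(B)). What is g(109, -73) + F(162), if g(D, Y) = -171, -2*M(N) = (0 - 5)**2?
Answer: -4815871/28163 ≈ -171.00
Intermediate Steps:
M(N) = -25/2 (M(N) = -(0 - 5)**2/2 = -1/2*(-5)**2 = -1/2*25 = -25/2)
F(B) = 1/(-25/2 + 87*B) (F(B) = 1/(87*B - 25/2) = 1/(-25/2 + 87*B))
g(109, -73) + F(162) = -171 + 2/(-25 + 174*162) = -171 + 2/(-25 + 28188) = -171 + 2/28163 = -4815871/28163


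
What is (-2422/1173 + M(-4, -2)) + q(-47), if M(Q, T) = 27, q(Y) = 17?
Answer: 49190/1173 ≈ 41.935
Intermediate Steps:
(-2422/1173 + M(-4, -2)) + q(-47) = (-2422/1173 + 27) + 17 = 29249/1173 + 17 = 49190/1173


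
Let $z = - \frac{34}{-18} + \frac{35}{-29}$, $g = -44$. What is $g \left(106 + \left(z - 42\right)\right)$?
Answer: $- \frac{742808}{261} \approx -2846.0$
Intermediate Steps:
$z = \frac{178}{261}$ ($z = \left(-34\right) \left(- \frac{1}{18}\right) + 35 \left(- \frac{1}{29}\right) = \frac{17}{9} - \frac{35}{29} = \frac{178}{261} \approx 0.68199$)
$g \left(106 + \left(z - 42\right)\right) = - 44 \left(106 + \left(\frac{178}{261} - 42\right)\right) = - 44 \left(106 - \frac{10784}{261}\right) = \left(-44\right) \frac{16882}{261} = - \frac{742808}{261}$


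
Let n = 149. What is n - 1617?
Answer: -1468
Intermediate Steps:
n - 1617 = 149 - 1617 = -1468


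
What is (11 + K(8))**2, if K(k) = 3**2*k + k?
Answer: 8281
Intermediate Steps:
K(k) = 10*k (K(k) = 9*k + k = 10*k)
(11 + K(8))**2 = (11 + 10*8)**2 = (11 + 80)**2 = 91**2 = 8281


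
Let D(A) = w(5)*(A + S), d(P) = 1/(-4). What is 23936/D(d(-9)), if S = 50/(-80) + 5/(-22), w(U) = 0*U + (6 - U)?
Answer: -2106368/97 ≈ -21715.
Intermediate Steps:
w(U) = 6 - U (w(U) = 0 + (6 - U) = 6 - U)
S = -75/88 (S = 50*(-1/80) + 5*(-1/22) = -5/8 - 5/22 = -75/88 ≈ -0.85227)
d(P) = -1/4
D(A) = -75/88 + A (D(A) = (6 - 1*5)*(A - 75/88) = (6 - 5)*(-75/88 + A) = 1*(-75/88 + A) = -75/88 + A)
23936/D(d(-9)) = 23936/(-75/88 - 1/4) = 23936/(-97/88) = 23936*(-88/97) = -2106368/97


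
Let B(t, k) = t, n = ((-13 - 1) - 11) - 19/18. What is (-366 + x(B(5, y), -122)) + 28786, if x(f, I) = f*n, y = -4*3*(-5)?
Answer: 509215/18 ≈ 28290.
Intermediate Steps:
y = 60 (y = -12*(-5) = 60)
n = -469/18 (n = (-14 - 11) - 19*1/18 = -25 - 19/18 = -469/18 ≈ -26.056)
x(f, I) = -469*f/18 (x(f, I) = f*(-469/18) = -469*f/18)
(-366 + x(B(5, y), -122)) + 28786 = (-366 - 469/18*5) + 28786 = (-366 - 2345/18) + 28786 = -8933/18 + 28786 = 509215/18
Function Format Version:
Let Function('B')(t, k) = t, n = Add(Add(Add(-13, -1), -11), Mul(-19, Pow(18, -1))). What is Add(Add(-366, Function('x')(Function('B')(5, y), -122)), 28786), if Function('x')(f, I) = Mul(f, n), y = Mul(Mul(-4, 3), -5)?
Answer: Rational(509215, 18) ≈ 28290.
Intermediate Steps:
y = 60 (y = Mul(-12, -5) = 60)
n = Rational(-469, 18) (n = Add(Add(-14, -11), Mul(-19, Rational(1, 18))) = Add(-25, Rational(-19, 18)) = Rational(-469, 18) ≈ -26.056)
Function('x')(f, I) = Mul(Rational(-469, 18), f) (Function('x')(f, I) = Mul(f, Rational(-469, 18)) = Mul(Rational(-469, 18), f))
Add(Add(-366, Function('x')(Function('B')(5, y), -122)), 28786) = Add(Add(-366, Mul(Rational(-469, 18), 5)), 28786) = Add(Add(-366, Rational(-2345, 18)), 28786) = Add(Rational(-8933, 18), 28786) = Rational(509215, 18)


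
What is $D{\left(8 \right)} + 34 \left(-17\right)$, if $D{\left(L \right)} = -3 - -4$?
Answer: $-577$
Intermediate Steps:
$D{\left(L \right)} = 1$ ($D{\left(L \right)} = -3 + 4 = 1$)
$D{\left(8 \right)} + 34 \left(-17\right) = 1 + 34 \left(-17\right) = 1 - 578 = -577$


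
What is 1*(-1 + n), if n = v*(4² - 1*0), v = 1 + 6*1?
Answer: 111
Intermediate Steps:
v = 7 (v = 1 + 6 = 7)
n = 112 (n = 7*(4² - 1*0) = 7*(16 + 0) = 7*16 = 112)
1*(-1 + n) = 1*(-1 + 112) = 1*111 = 111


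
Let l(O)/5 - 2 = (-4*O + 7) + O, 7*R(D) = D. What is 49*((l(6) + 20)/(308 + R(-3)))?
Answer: -8575/2153 ≈ -3.9828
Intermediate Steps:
R(D) = D/7
l(O) = 45 - 15*O (l(O) = 10 + 5*((-4*O + 7) + O) = 10 + 5*((7 - 4*O) + O) = 10 + 5*(7 - 3*O) = 10 + (35 - 15*O) = 45 - 15*O)
49*((l(6) + 20)/(308 + R(-3))) = 49*(((45 - 15*6) + 20)/(308 + (⅐)*(-3))) = 49*(((45 - 90) + 20)/(308 - 3/7)) = 49*((-45 + 20)/(2153/7)) = 49*(-25*7/2153) = 49*(-175/2153) = -8575/2153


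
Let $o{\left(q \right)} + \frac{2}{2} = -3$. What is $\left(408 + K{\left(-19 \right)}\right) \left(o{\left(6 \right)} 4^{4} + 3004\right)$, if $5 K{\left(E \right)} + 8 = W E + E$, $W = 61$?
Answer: $338184$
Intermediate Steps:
$o{\left(q \right)} = -4$ ($o{\left(q \right)} = -1 - 3 = -4$)
$K{\left(E \right)} = - \frac{8}{5} + \frac{62 E}{5}$ ($K{\left(E \right)} = - \frac{8}{5} + \frac{61 E + E}{5} = - \frac{8}{5} + \frac{62 E}{5}$)
$\left(408 + K{\left(-19 \right)}\right) \left(o{\left(6 \right)} 4^{4} + 3004\right) = \left(408 + \left(- \frac{8}{5} + \frac{62}{5} \left(-19\right)\right)\right) \left(- 4 \cdot 4^{4} + 3004\right) = \left(408 - \frac{1186}{5}\right) \left(\left(-4\right) 256 + 3004\right) = \left(408 - \frac{1186}{5}\right) \left(-1024 + 3004\right) = \frac{854}{5} \cdot 1980 = 338184$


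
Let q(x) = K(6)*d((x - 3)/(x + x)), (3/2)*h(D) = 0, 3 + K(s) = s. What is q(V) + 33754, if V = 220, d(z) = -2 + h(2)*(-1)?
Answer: 33748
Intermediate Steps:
K(s) = -3 + s
h(D) = 0 (h(D) = (⅔)*0 = 0)
d(z) = -2 (d(z) = -2 + 0*(-1) = -2 + 0 = -2)
q(x) = -6 (q(x) = (-3 + 6)*(-2) = 3*(-2) = -6)
q(V) + 33754 = -6 + 33754 = 33748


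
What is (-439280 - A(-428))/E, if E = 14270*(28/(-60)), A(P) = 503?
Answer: 1319349/19978 ≈ 66.040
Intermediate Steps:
E = -19978/3 (E = 14270*(28*(-1/60)) = 14270*(-7/15) = -19978/3 ≈ -6659.3)
(-439280 - A(-428))/E = (-439280 - 1*503)/(-19978/3) = (-439280 - 503)*(-3/19978) = -439783*(-3/19978) = 1319349/19978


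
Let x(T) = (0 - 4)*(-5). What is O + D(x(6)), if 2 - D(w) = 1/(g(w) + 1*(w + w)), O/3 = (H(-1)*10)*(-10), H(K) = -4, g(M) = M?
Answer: 72119/60 ≈ 1202.0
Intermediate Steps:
x(T) = 20 (x(T) = -4*(-5) = 20)
O = 1200 (O = 3*(-4*10*(-10)) = 3*(-40*(-10)) = 3*400 = 1200)
D(w) = 2 - 1/(3*w) (D(w) = 2 - 1/(w + 1*(w + w)) = 2 - 1/(w + 1*(2*w)) = 2 - 1/(w + 2*w) = 2 - 1/(3*w))
O + D(x(6)) = 1200 + (2 - ⅓/20) = 1200 + (2 - ⅓*1/20) = 1200 + (2 - 1/60) = 1200 + 119/60 = 72119/60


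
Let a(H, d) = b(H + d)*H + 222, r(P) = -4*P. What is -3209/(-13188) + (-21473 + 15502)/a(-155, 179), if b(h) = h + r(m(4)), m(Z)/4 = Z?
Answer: -29068675/42346668 ≈ -0.68645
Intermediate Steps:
m(Z) = 4*Z
b(h) = -64 + h (b(h) = h - 16*4 = h - 4*16 = h - 64 = -64 + h)
a(H, d) = 222 + H*(-64 + H + d) (a(H, d) = (-64 + (H + d))*H + 222 = (-64 + H + d)*H + 222 = H*(-64 + H + d) + 222 = 222 + H*(-64 + H + d))
-3209/(-13188) + (-21473 + 15502)/a(-155, 179) = -3209/(-13188) + (-21473 + 15502)/(222 - 155*(-64 - 155 + 179)) = -3209*(-1/13188) - 5971/(222 - 155*(-40)) = 3209/13188 - 5971/(222 + 6200) = 3209/13188 - 5971/6422 = -29068675/42346668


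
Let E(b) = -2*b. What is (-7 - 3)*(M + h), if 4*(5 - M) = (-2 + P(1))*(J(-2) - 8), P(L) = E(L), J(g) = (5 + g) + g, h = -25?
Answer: 270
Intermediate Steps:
J(g) = 5 + 2*g
P(L) = -2*L
M = -2 (M = 5 - (-2 - 2*1)*((5 + 2*(-2)) - 8)/4 = 5 - (-2 - 2)*((5 - 4) - 8)/4 = 5 - (-1)*(1 - 8) = 5 - (-1)*(-7) = 5 - ¼*28 = 5 - 7 = -2)
(-7 - 3)*(M + h) = (-7 - 3)*(-2 - 25) = -10*(-27) = 270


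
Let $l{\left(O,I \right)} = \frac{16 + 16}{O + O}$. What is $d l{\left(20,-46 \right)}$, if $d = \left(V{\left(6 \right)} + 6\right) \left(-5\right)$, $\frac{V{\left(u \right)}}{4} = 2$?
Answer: $-56$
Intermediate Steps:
$V{\left(u \right)} = 8$ ($V{\left(u \right)} = 4 \cdot 2 = 8$)
$l{\left(O,I \right)} = \frac{16}{O}$ ($l{\left(O,I \right)} = \frac{32}{2 O} = 32 \frac{1}{2 O} = \frac{16}{O}$)
$d = -70$ ($d = \left(8 + 6\right) \left(-5\right) = 14 \left(-5\right) = -70$)
$d l{\left(20,-46 \right)} = - 70 \cdot \frac{16}{20} = - 70 \cdot 16 \cdot \frac{1}{20} = \left(-70\right) \frac{4}{5} = -56$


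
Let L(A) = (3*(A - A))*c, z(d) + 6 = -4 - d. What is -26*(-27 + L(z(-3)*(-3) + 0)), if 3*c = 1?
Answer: 702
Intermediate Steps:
c = ⅓ (c = (⅓)*1 = ⅓ ≈ 0.33333)
z(d) = -10 - d (z(d) = -6 + (-4 - d) = -10 - d)
L(A) = 0 (L(A) = (3*(A - A))*(⅓) = (3*0)*(⅓) = 0*(⅓) = 0)
-26*(-27 + L(z(-3)*(-3) + 0)) = -26*(-27 + 0) = -26*(-27) = 702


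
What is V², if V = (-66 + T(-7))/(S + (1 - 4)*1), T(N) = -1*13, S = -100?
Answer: 6241/10609 ≈ 0.58827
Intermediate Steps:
T(N) = -13
V = 79/103 (V = (-66 - 13)/(-100 + (1 - 4)*1) = -79/(-100 - 3*1) = -79/(-100 - 3) = -79/(-103) = -79*(-1/103) = 79/103 ≈ 0.76699)
V² = (79/103)² = 6241/10609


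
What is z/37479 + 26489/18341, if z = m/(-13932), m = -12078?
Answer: 768424979605/532049410386 ≈ 1.4443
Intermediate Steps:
z = 671/774 (z = -12078/(-13932) = -12078*(-1/13932) = 671/774 ≈ 0.86693)
z/37479 + 26489/18341 = (671/774)/37479 + 26489/18341 = (671/774)*(1/37479) + 26489*(1/18341) = 671/29008746 + 26489/18341 = 768424979605/532049410386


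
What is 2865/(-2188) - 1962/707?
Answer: -6318411/1546916 ≈ -4.0845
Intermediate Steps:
2865/(-2188) - 1962/707 = 2865*(-1/2188) - 1962*1/707 = -2865/2188 - 1962/707 = -6318411/1546916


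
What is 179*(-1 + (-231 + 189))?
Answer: -7697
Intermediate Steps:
179*(-1 + (-231 + 189)) = 179*(-1 - 42) = 179*(-43) = -7697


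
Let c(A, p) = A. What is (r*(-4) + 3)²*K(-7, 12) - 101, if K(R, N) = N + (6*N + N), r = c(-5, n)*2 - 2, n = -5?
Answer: 249595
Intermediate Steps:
r = -12 (r = -5*2 - 2 = -10 - 2 = -12)
K(R, N) = 8*N (K(R, N) = N + 7*N = 8*N)
(r*(-4) + 3)²*K(-7, 12) - 101 = (-12*(-4) + 3)²*(8*12) - 101 = (48 + 3)²*96 - 101 = 51²*96 - 101 = 2601*96 - 101 = 249696 - 101 = 249595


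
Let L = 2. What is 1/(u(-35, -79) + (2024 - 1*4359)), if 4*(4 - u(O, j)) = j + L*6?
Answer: -4/9257 ≈ -0.00043211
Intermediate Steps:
u(O, j) = 1 - j/4 (u(O, j) = 4 - (j + 2*6)/4 = 4 - (j + 12)/4 = 4 - (12 + j)/4 = 4 + (-3 - j/4) = 1 - j/4)
1/(u(-35, -79) + (2024 - 1*4359)) = 1/((1 - 1/4*(-79)) + (2024 - 1*4359)) = 1/((1 + 79/4) + (2024 - 4359)) = 1/(83/4 - 2335) = 1/(-9257/4) = -4/9257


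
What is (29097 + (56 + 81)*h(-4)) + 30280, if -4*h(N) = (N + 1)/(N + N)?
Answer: 1899653/32 ≈ 59364.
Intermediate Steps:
h(N) = -(1 + N)/(8*N) (h(N) = -(N + 1)/(4*(N + N)) = -(1 + N)/(4*(2*N)) = -(1 + N)*1/(2*N)/4 = -(1 + N)/(8*N))
(29097 + (56 + 81)*h(-4)) + 30280 = (29097 + (56 + 81)*((⅛)*(-1 - 1*(-4))/(-4))) + 30280 = (29097 + 137*((⅛)*(-¼)*(-1 + 4))) + 30280 = (29097 + 137*((⅛)*(-¼)*3)) + 30280 = (29097 + 137*(-3/32)) + 30280 = (29097 - 411/32) + 30280 = 930693/32 + 30280 = 1899653/32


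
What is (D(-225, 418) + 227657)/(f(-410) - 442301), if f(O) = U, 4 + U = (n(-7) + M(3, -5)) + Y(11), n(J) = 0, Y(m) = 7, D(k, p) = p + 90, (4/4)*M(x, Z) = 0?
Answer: -228165/442298 ≈ -0.51586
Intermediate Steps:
M(x, Z) = 0
D(k, p) = 90 + p
U = 3 (U = -4 + ((0 + 0) + 7) = -4 + (0 + 7) = -4 + 7 = 3)
f(O) = 3
(D(-225, 418) + 227657)/(f(-410) - 442301) = ((90 + 418) + 227657)/(3 - 442301) = (508 + 227657)/(-442298) = 228165*(-1/442298) = -228165/442298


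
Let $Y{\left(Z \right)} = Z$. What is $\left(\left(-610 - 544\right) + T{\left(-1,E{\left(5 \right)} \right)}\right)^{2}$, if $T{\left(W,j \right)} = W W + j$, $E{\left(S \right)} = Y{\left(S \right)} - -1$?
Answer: $1315609$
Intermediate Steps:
$E{\left(S \right)} = 1 + S$ ($E{\left(S \right)} = S - -1 = S + 1 = 1 + S$)
$T{\left(W,j \right)} = j + W^{2}$ ($T{\left(W,j \right)} = W^{2} + j = j + W^{2}$)
$\left(\left(-610 - 544\right) + T{\left(-1,E{\left(5 \right)} \right)}\right)^{2} = \left(\left(-610 - 544\right) + \left(\left(1 + 5\right) + \left(-1\right)^{2}\right)\right)^{2} = \left(-1154 + \left(6 + 1\right)\right)^{2} = \left(-1154 + 7\right)^{2} = \left(-1147\right)^{2} = 1315609$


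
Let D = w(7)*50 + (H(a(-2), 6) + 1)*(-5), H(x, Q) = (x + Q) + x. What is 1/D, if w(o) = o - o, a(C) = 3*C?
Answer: 1/25 ≈ 0.040000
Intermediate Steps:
H(x, Q) = Q + 2*x (H(x, Q) = (Q + x) + x = Q + 2*x)
w(o) = 0
D = 25 (D = 0*50 + ((6 + 2*(3*(-2))) + 1)*(-5) = 0 + ((6 + 2*(-6)) + 1)*(-5) = 0 + ((6 - 12) + 1)*(-5) = 0 + (-6 + 1)*(-5) = 0 - 5*(-5) = 0 + 25 = 25)
1/D = 1/25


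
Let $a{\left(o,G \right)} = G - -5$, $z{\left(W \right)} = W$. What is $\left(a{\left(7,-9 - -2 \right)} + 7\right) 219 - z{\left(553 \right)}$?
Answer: $542$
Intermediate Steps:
$a{\left(o,G \right)} = 5 + G$ ($a{\left(o,G \right)} = G + 5 = 5 + G$)
$\left(a{\left(7,-9 - -2 \right)} + 7\right) 219 - z{\left(553 \right)} = \left(\left(5 - 7\right) + 7\right) 219 - 553 = \left(-2 + 7\right) 219 - 553 = 5 \cdot 219 - 553 = 1095 - 553 = 542$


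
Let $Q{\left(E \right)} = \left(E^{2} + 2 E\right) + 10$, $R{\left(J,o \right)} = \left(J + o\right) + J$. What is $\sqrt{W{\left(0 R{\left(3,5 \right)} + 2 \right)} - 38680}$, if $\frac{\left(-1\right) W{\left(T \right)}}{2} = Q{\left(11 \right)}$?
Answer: $i \sqrt{38986} \approx 197.45 i$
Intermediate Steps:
$R{\left(J,o \right)} = o + 2 J$
$Q{\left(E \right)} = 10 + E^{2} + 2 E$
$W{\left(T \right)} = -306$ ($W{\left(T \right)} = - 2 \left(10 + 11^{2} + 2 \cdot 11\right) = - 2 \left(10 + 121 + 22\right) = \left(-2\right) 153 = -306$)
$\sqrt{W{\left(0 R{\left(3,5 \right)} + 2 \right)} - 38680} = \sqrt{-306 - 38680} = \sqrt{-38986} = i \sqrt{38986}$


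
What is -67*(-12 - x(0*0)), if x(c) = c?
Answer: 804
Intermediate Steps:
-67*(-12 - x(0*0)) = -67*(-12 - 0*0) = -67*(-12 - 1*0) = -67*(-12 + 0) = -67*(-12) = 804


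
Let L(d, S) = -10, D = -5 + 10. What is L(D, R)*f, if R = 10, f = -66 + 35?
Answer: 310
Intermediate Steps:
f = -31
D = 5
L(D, R)*f = -10*(-31) = 310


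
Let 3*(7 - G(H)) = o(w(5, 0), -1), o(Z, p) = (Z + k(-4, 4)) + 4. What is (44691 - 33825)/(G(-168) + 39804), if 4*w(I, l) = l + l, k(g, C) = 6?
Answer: 32598/119423 ≈ 0.27296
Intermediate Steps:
w(I, l) = l/2 (w(I, l) = (l + l)/4 = (2*l)/4 = l/2)
o(Z, p) = 10 + Z (o(Z, p) = (Z + 6) + 4 = (6 + Z) + 4 = 10 + Z)
G(H) = 11/3 (G(H) = 7 - (10 + (1/2)*0)/3 = 7 - (10 + 0)/3 = 7 - 1/3*10 = 7 - 10/3 = 11/3)
(44691 - 33825)/(G(-168) + 39804) = (44691 - 33825)/(11/3 + 39804) = 10866/(119423/3) = 10866*(3/119423) = 32598/119423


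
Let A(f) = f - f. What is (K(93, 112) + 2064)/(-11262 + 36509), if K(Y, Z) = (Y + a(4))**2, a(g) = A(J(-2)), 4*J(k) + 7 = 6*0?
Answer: 10713/25247 ≈ 0.42433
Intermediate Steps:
J(k) = -7/4 (J(k) = -7/4 + (6*0)/4 = -7/4 + (1/4)*0 = -7/4 + 0 = -7/4)
A(f) = 0
a(g) = 0
K(Y, Z) = Y**2 (K(Y, Z) = (Y + 0)**2 = Y**2)
(K(93, 112) + 2064)/(-11262 + 36509) = (93**2 + 2064)/(-11262 + 36509) = (8649 + 2064)/25247 = 10713*(1/25247) = 10713/25247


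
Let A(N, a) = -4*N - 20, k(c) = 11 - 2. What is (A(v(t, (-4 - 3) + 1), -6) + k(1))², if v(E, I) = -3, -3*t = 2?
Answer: 1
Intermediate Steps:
k(c) = 9
t = -⅔ (t = -⅓*2 = -⅔ ≈ -0.66667)
A(N, a) = -20 - 4*N
(A(v(t, (-4 - 3) + 1), -6) + k(1))² = ((-20 - 4*(-3)) + 9)² = ((-20 + 12) + 9)² = (-8 + 9)² = 1² = 1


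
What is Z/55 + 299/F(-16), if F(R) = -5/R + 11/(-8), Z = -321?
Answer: -268577/935 ≈ -287.25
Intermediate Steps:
F(R) = -11/8 - 5/R (F(R) = -5/R + 11*(-⅛) = -5/R - 11/8 = -11/8 - 5/R)
Z/55 + 299/F(-16) = -321/55 + 299/(-11/8 - 5/(-16)) = -321*1/55 + 299/(-11/8 - 5*(-1/16)) = -321/55 + 299/(-11/8 + 5/16) = -321/55 + 299/(-17/16) = -321/55 + 299*(-16/17) = -321/55 - 4784/17 = -268577/935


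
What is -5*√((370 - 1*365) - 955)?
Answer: -25*I*√38 ≈ -154.11*I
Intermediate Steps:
-5*√((370 - 1*365) - 955) = -5*√((370 - 365) - 955) = -5*√(5 - 955) = -25*I*√38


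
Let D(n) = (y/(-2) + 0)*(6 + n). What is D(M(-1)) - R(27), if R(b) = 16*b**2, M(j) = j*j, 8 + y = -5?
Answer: -23237/2 ≈ -11619.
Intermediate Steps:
y = -13 (y = -8 - 5 = -13)
M(j) = j**2
D(n) = 39 + 13*n/2 (D(n) = (-13/(-2) + 0)*(6 + n) = (-13*(-1/2) + 0)*(6 + n) = (13/2 + 0)*(6 + n) = 13*(6 + n)/2 = 39 + 13*n/2)
D(M(-1)) - R(27) = (39 + (13/2)*(-1)**2) - 16*27**2 = (39 + (13/2)*1) - 16*729 = (39 + 13/2) - 1*11664 = 91/2 - 11664 = -23237/2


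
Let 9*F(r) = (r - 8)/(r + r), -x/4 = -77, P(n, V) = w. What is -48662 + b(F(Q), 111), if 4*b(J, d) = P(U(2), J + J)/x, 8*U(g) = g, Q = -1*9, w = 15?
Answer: -59951569/1232 ≈ -48662.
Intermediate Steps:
Q = -9
U(g) = g/8
P(n, V) = 15
x = 308 (x = -4*(-77) = 308)
F(r) = (-8 + r)/(18*r) (F(r) = ((r - 8)/(r + r))/9 = ((-8 + r)/((2*r)))/9 = ((-8 + r)*(1/(2*r)))/9 = ((-8 + r)/(2*r))/9 = (-8 + r)/(18*r))
b(J, d) = 15/1232 (b(J, d) = (15/308)/4 = (15*(1/308))/4 = (1/4)*(15/308) = 15/1232)
-48662 + b(F(Q), 111) = -48662 + 15/1232 = -59951569/1232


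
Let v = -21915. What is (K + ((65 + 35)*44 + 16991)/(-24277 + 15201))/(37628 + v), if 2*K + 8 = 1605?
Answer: 380305/7505852 ≈ 0.050668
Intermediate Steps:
K = 1597/2 (K = -4 + (½)*1605 = -4 + 1605/2 = 1597/2 ≈ 798.50)
(K + ((65 + 35)*44 + 16991)/(-24277 + 15201))/(37628 + v) = (1597/2 + ((65 + 35)*44 + 16991)/(-24277 + 15201))/(37628 - 21915) = (1597/2 + (100*44 + 16991)/(-9076))/15713 = (1597/2 + (4400 + 16991)*(-1/9076))*(1/15713) = (1597/2 + 21391*(-1/9076))*(1/15713) = (1597/2 - 21391/9076)*(1/15713) = (7225795/9076)*(1/15713) = 380305/7505852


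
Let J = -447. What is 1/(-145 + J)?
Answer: -1/592 ≈ -0.0016892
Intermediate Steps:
1/(-145 + J) = 1/(-145 - 447) = 1/(-592) = -1/592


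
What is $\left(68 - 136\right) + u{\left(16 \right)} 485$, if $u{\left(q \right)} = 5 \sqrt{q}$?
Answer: $9632$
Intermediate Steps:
$\left(68 - 136\right) + u{\left(16 \right)} 485 = \left(68 - 136\right) + 5 \sqrt{16} \cdot 485 = -68 + 5 \cdot 4 \cdot 485 = -68 + 20 \cdot 485 = -68 + 9700 = 9632$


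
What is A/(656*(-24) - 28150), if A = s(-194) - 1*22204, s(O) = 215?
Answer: 21989/43894 ≈ 0.50096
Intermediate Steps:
A = -21989 (A = 215 - 1*22204 = 215 - 22204 = -21989)
A/(656*(-24) - 28150) = -21989/(656*(-24) - 28150) = -21989/(-15744 - 28150) = -21989/(-43894) = -21989*(-1/43894) = 21989/43894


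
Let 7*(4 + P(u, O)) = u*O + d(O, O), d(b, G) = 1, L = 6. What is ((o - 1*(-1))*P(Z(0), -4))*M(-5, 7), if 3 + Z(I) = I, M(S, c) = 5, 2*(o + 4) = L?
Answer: 0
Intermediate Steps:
o = -1 (o = -4 + (1/2)*6 = -4 + 3 = -1)
Z(I) = -3 + I
P(u, O) = -27/7 + O*u/7 (P(u, O) = -4 + (u*O + 1)/7 = -4 + (O*u + 1)/7 = -4 + (1 + O*u)/7 = -4 + (1/7 + O*u/7) = -27/7 + O*u/7)
((o - 1*(-1))*P(Z(0), -4))*M(-5, 7) = ((-1 - 1*(-1))*(-27/7 + (1/7)*(-4)*(-3 + 0)))*5 = ((-1 + 1)*(-27/7 + (1/7)*(-4)*(-3)))*5 = (0*(-27/7 + 12/7))*5 = (0*(-15/7))*5 = 0*5 = 0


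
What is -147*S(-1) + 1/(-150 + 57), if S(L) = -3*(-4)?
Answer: -164053/93 ≈ -1764.0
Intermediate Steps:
S(L) = 12
-147*S(-1) + 1/(-150 + 57) = -147*12 + 1/(-150 + 57) = -1764 + 1/(-93) = -1764 - 1/93 = -164053/93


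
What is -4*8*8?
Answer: -256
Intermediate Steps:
-4*8*8 = -32*8 = -256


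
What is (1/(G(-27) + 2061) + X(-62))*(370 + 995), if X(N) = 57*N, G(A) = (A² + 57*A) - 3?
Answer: -154365085/32 ≈ -4.8239e+6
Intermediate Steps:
G(A) = -3 + A² + 57*A
(1/(G(-27) + 2061) + X(-62))*(370 + 995) = (1/((-3 + (-27)² + 57*(-27)) + 2061) + 57*(-62))*(370 + 995) = (1/((-3 + 729 - 1539) + 2061) - 3534)*1365 = (1/(-813 + 2061) - 3534)*1365 = (1/1248 - 3534)*1365 = -4410431/1248*1365 = -154365085/32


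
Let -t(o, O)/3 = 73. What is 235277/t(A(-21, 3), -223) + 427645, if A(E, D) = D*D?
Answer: 93418978/219 ≈ 4.2657e+5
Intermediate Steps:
A(E, D) = D²
t(o, O) = -219 (t(o, O) = -3*73 = -219)
235277/t(A(-21, 3), -223) + 427645 = 235277/(-219) + 427645 = 235277*(-1/219) + 427645 = -235277/219 + 427645 = 93418978/219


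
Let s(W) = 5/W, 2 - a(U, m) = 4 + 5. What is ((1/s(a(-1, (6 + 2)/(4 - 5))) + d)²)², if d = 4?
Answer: 28561/625 ≈ 45.698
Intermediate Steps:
a(U, m) = -7 (a(U, m) = 2 - (4 + 5) = 2 - 1*9 = 2 - 9 = -7)
((1/s(a(-1, (6 + 2)/(4 - 5))) + d)²)² = ((1/(5/(-7)) + 4)²)² = ((1/(5*(-⅐)) + 4)²)² = ((1/(-5/7) + 4)²)² = ((-7/5 + 4)²)² = ((13/5)²)² = (169/25)² = 28561/625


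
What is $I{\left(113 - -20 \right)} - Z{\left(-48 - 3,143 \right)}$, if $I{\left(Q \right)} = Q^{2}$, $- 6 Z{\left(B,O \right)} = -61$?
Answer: $\frac{106073}{6} \approx 17679.0$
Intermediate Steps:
$Z{\left(B,O \right)} = \frac{61}{6}$ ($Z{\left(B,O \right)} = \left(- \frac{1}{6}\right) \left(-61\right) = \frac{61}{6}$)
$I{\left(113 - -20 \right)} - Z{\left(-48 - 3,143 \right)} = \left(113 - -20\right)^{2} - \frac{61}{6} = \left(113 + 20\right)^{2} - \frac{61}{6} = 133^{2} - \frac{61}{6} = 17689 - \frac{61}{6} = \frac{106073}{6}$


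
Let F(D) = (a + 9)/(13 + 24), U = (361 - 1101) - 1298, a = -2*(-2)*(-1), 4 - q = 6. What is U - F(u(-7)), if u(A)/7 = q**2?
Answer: -75411/37 ≈ -2038.1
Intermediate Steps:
q = -2 (q = 4 - 1*6 = 4 - 6 = -2)
a = -4 (a = 4*(-1) = -4)
u(A) = 28 (u(A) = 7*(-2)**2 = 7*4 = 28)
U = -2038 (U = -740 - 1298 = -2038)
F(D) = 5/37 (F(D) = (-4 + 9)/(13 + 24) = 5/37)
U - F(u(-7)) = -2038 - 1*5/37 = -2038 - 5/37 = -75411/37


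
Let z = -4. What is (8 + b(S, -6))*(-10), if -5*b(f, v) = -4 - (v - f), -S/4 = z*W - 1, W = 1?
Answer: -36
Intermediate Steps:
S = 20 (S = -4*(-4*1 - 1) = -4*(-4 - 1) = -4*(-5) = 20)
b(f, v) = ⅘ - f/5 + v/5 (b(f, v) = -(-4 - (v - f))/5 = -(-4 + (f - v))/5 = -(-4 + f - v)/5 = ⅘ - f/5 + v/5)
(8 + b(S, -6))*(-10) = (8 + (⅘ - ⅕*20 + (⅕)*(-6)))*(-10) = (8 + (⅘ - 4 - 6/5))*(-10) = (8 - 22/5)*(-10) = (18/5)*(-10) = -36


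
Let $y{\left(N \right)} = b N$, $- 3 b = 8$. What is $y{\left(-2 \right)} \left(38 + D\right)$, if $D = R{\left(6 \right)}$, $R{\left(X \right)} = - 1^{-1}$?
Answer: $\frac{592}{3} \approx 197.33$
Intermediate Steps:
$b = - \frac{8}{3}$ ($b = \left(- \frac{1}{3}\right) 8 = - \frac{8}{3} \approx -2.6667$)
$R{\left(X \right)} = -1$ ($R{\left(X \right)} = \left(-1\right) 1 = -1$)
$y{\left(N \right)} = - \frac{8 N}{3}$
$D = -1$
$y{\left(-2 \right)} \left(38 + D\right) = \left(- \frac{8}{3}\right) \left(-2\right) \left(38 - 1\right) = \frac{16}{3} \cdot 37 = \frac{592}{3}$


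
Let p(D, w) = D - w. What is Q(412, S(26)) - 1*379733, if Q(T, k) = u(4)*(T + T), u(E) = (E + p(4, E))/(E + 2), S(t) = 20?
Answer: -1137551/3 ≈ -3.7918e+5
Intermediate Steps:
u(E) = 4/(2 + E) (u(E) = (E + (4 - E))/(E + 2) = 4/(2 + E))
Q(T, k) = 4*T/3 (Q(T, k) = (4/(2 + 4))*(T + T) = (4/6)*(2*T) = (4*(⅙))*(2*T) = 2*(2*T)/3 = 4*T/3)
Q(412, S(26)) - 1*379733 = (4/3)*412 - 1*379733 = 1648/3 - 379733 = -1137551/3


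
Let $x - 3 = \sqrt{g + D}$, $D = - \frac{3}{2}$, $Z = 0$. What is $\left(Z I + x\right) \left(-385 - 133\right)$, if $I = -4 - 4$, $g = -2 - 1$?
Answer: $-1554 - 777 i \sqrt{2} \approx -1554.0 - 1098.8 i$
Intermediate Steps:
$g = -3$
$D = - \frac{3}{2}$ ($D = \left(-3\right) \frac{1}{2} = - \frac{3}{2} \approx -1.5$)
$I = -8$
$x = 3 + \frac{3 i \sqrt{2}}{2}$ ($x = 3 + \sqrt{-3 - \frac{3}{2}} = 3 + \sqrt{- \frac{9}{2}} = 3 + \frac{3 i \sqrt{2}}{2} \approx 3.0 + 2.1213 i$)
$\left(Z I + x\right) \left(-385 - 133\right) = \left(0 \left(-8\right) + \left(3 + \frac{3 i \sqrt{2}}{2}\right)\right) \left(-385 - 133\right) = \left(0 + \left(3 + \frac{3 i \sqrt{2}}{2}\right)\right) \left(-518\right) = \left(3 + \frac{3 i \sqrt{2}}{2}\right) \left(-518\right) = -1554 - 777 i \sqrt{2}$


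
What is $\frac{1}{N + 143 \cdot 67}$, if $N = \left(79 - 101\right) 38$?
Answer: $\frac{1}{8745} \approx 0.00011435$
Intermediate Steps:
$N = -836$ ($N = \left(-22\right) 38 = -836$)
$\frac{1}{N + 143 \cdot 67} = \frac{1}{-836 + 143 \cdot 67} = \frac{1}{-836 + 9581} = \frac{1}{8745}$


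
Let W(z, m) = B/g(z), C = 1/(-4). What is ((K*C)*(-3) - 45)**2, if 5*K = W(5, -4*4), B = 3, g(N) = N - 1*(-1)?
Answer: 3229209/1600 ≈ 2018.3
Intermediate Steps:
g(N) = 1 + N (g(N) = N + 1 = 1 + N)
C = -1/4 ≈ -0.25000
W(z, m) = 3/(1 + z)
K = 1/10 (K = (3/(1 + 5))/5 = (3/6)/5 = (3*(1/6))/5 = (1/5)*(1/2) = 1/10 ≈ 0.10000)
((K*C)*(-3) - 45)**2 = (((1/10)*(-1/4))*(-3) - 45)**2 = (-1/40*(-3) - 45)**2 = (3/40 - 45)**2 = (-1797/40)**2 = 3229209/1600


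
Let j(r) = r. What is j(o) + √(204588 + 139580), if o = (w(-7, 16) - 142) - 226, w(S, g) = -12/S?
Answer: -2564/7 + 2*√86042 ≈ 220.37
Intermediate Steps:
o = -2564/7 (o = (-12/(-7) - 142) - 226 = (-12*(-⅐) - 142) - 226 = (12/7 - 142) - 226 = -982/7 - 226 = -2564/7 ≈ -366.29)
j(o) + √(204588 + 139580) = -2564/7 + √(204588 + 139580) = -2564/7 + √344168 = -2564/7 + 2*√86042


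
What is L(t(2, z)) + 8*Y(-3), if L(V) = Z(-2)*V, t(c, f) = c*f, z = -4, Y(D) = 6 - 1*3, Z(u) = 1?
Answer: 16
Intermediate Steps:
Y(D) = 3 (Y(D) = 6 - 3 = 3)
L(V) = V (L(V) = 1*V = V)
L(t(2, z)) + 8*Y(-3) = 2*(-4) + 8*3 = -8 + 24 = 16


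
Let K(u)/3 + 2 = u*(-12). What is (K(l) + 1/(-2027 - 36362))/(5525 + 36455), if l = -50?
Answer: 13773973/322314044 ≈ 0.042735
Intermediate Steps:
K(u) = -6 - 36*u (K(u) = -6 + 3*(u*(-12)) = -6 + 3*(-12*u) = -6 - 36*u)
(K(l) + 1/(-2027 - 36362))/(5525 + 36455) = ((-6 - 36*(-50)) + 1/(-2027 - 36362))/(5525 + 36455) = ((-6 + 1800) + 1/(-38389))/41980 = (1794 - 1/38389)*(1/41980) = (68869865/38389)*(1/41980) = 13773973/322314044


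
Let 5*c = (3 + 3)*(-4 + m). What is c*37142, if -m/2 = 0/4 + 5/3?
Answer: -1634248/5 ≈ -3.2685e+5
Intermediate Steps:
m = -10/3 (m = -2*(0/4 + 5/3) = -2*(0*(1/4) + 5*(1/3)) = -2*(0 + 5/3) = -2*5/3 = -10/3 ≈ -3.3333)
c = -44/5 (c = ((3 + 3)*(-4 - 10/3))/5 = (6*(-22/3))/5 = (1/5)*(-44) = -44/5 ≈ -8.8000)
c*37142 = -44/5*37142 = -1634248/5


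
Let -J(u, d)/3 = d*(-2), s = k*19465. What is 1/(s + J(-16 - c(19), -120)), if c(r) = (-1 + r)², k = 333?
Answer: 1/6481125 ≈ 1.5429e-7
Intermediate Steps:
s = 6481845 (s = 333*19465 = 6481845)
J(u, d) = 6*d (J(u, d) = -3*d*(-2) = -(-6)*d = 6*d)
1/(s + J(-16 - c(19), -120)) = 1/(6481845 + 6*(-120)) = 1/(6481845 - 720) = 1/6481125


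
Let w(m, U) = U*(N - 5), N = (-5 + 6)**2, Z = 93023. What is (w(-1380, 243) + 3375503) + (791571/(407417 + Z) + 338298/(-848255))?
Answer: 286498276497561137/84900146440 ≈ 3.3745e+6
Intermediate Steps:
N = 1 (N = 1**2 = 1)
w(m, U) = -4*U (w(m, U) = U*(1 - 5) = U*(-4) = -4*U)
(w(-1380, 243) + 3375503) + (791571/(407417 + Z) + 338298/(-848255)) = (-4*243 + 3375503) + (791571/(407417 + 93023) + 338298/(-848255)) = (-972 + 3375503) + (791571/500440 + 338298*(-1/848255)) = 3374531 + (791571*(1/500440) - 338298/848255) = 3374531 + (791571/500440 - 338298/848255) = 3374531 + 100431241497/84900146440 = 286498276497561137/84900146440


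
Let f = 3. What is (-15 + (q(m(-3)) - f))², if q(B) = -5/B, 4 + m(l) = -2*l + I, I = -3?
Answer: 169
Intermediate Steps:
m(l) = -7 - 2*l (m(l) = -4 + (-2*l - 3) = -4 + (-3 - 2*l) = -7 - 2*l)
(-15 + (q(m(-3)) - f))² = (-15 + (-5/(-7 - 2*(-3)) - 1*3))² = (-15 + (-5/(-7 + 6) - 3))² = (-15 + (-5/(-1) - 3))² = (-15 + (-5*(-1) - 3))² = (-15 + (5 - 3))² = (-15 + 2)² = (-13)² = 169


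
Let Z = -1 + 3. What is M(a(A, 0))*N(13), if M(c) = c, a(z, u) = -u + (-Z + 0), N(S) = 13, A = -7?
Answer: -26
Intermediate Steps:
Z = 2
a(z, u) = -2 - u (a(z, u) = -u + (-1*2 + 0) = -u + (-2 + 0) = -u - 2 = -2 - u)
M(a(A, 0))*N(13) = (-2 - 1*0)*13 = (-2 + 0)*13 = -2*13 = -26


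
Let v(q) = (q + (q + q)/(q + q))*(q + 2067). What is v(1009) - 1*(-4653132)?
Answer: 7759892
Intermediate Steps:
v(q) = (1 + q)*(2067 + q) (v(q) = (q + (2*q)/((2*q)))*(2067 + q) = (q + (2*q)*(1/(2*q)))*(2067 + q) = (q + 1)*(2067 + q) = (1 + q)*(2067 + q))
v(1009) - 1*(-4653132) = (2067 + 1009² + 2068*1009) - 1*(-4653132) = (2067 + 1018081 + 2086612) + 4653132 = 3106760 + 4653132 = 7759892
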